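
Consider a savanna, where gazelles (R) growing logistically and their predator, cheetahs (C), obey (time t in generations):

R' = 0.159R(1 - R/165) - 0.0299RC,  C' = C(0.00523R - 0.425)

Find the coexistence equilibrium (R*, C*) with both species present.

R* ≈ 81.3, C* ≈ 2.7

From dC/dt = 0 with C > 0: 0.00523R* = 0.425, so R* = 81.3.
Substitute into dR/dt = 0: 0.159(1 - 81.3/165) = 0.0299C*.
The bracket is 0.508, giving C* = 0.0807/0.0299 = 2.7.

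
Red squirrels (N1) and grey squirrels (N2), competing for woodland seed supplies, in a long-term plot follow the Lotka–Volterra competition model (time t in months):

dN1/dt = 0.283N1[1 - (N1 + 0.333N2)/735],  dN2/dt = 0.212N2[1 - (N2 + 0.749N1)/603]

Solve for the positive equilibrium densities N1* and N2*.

N1* ≈ 712, N2* ≈ 69.9

Setting both brackets to zero gives the nullclines N1 + 0.333N2 = 735 and 0.749N1 + N2 = 603.
Substituting N2 = 603 - 0.749N1 into the first: N1(1 - 0.333·0.749) = 735 - 0.333·603.
So N1* = 534/0.751 = 712, and then N2* = 603 - 0.749·712 = 69.9.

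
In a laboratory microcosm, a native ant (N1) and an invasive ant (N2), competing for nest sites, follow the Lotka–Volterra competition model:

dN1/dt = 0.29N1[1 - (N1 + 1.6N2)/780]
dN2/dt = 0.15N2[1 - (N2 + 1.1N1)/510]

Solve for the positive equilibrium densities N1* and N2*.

N1* ≈ 47.4, N2* ≈ 458

Setting both brackets to zero gives the nullclines N1 + 1.6N2 = 780 and 1.1N1 + N2 = 510.
Substituting N2 = 510 - 1.1N1 into the first: N1(1 - 1.6·1.1) = 780 - 1.6·510.
So N1* = -36/-0.76 = 47.4, and then N2* = 510 - 1.1·47.4 = 458.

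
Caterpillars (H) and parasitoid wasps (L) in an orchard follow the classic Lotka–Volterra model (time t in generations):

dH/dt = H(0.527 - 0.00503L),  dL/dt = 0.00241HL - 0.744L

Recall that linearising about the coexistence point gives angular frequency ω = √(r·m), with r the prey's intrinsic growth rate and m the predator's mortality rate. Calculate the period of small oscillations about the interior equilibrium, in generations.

T ≈ 10 generations

Here r = 0.527 and m = 0.744, so r·m = 0.392.
ω = √0.392 = 0.626 per generation, hence T = 2π/ω ≈ 10 generations.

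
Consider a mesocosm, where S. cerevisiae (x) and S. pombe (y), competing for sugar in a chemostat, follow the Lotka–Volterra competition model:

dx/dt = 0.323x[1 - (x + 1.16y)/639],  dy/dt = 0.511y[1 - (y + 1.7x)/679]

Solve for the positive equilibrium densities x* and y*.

Setting both brackets to zero gives the nullclines x + 1.16y = 639 and 1.7x + y = 679.
Substituting y = 679 - 1.7x into the first: x(1 - 1.16·1.7) = 639 - 1.16·679.
So x* = -149/-0.972 = 153, and then y* = 679 - 1.7·153 = 419.

x* ≈ 153, y* ≈ 419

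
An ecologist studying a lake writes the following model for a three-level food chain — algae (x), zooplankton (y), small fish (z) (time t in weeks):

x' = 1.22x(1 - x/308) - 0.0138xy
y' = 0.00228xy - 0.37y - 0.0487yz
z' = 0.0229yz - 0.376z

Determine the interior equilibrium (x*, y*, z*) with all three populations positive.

x* ≈ 251, y* ≈ 16.4, z* ≈ 4.14

From dz/dt = 0: 0.0229y* = 0.376, so y* = 16.4.
From dx/dt = 0: 1.22(1 - x*/308) = 0.0138·16.4, giving x* = 308·(1 - 0.186) = 251.
From dy/dt = 0: 0.00228·251 - 0.37 = 0.0487z*, so z* = 0.202/0.0487 = 4.14.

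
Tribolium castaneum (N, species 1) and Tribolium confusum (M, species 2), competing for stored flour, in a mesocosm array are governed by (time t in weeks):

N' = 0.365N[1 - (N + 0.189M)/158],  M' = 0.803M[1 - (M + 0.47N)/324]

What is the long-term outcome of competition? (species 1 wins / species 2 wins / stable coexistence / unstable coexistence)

stable coexistence

Compare the nullcline intercepts: K1/α12 = 158/0.189 = 836 > K2 = 324; K2/α21 = 324/0.47 = 689 > K1 = 158.
Since both inequalities hold, each species can invade when rare, so the interior equilibrium is stable.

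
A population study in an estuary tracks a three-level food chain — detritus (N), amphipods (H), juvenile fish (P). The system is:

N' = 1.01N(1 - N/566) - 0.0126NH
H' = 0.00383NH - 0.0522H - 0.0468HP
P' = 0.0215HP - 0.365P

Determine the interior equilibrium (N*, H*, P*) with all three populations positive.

From dP/dt = 0: 0.0215H* = 0.365, so H* = 17.
From dN/dt = 0: 1.01(1 - N*/566) = 0.0126·17, giving N* = 566·(1 - 0.212) = 446.
From dH/dt = 0: 0.00383·446 - 0.0522 = 0.0468P*, so P* = 1.66/0.0468 = 35.4.

N* ≈ 446, H* ≈ 17, P* ≈ 35.4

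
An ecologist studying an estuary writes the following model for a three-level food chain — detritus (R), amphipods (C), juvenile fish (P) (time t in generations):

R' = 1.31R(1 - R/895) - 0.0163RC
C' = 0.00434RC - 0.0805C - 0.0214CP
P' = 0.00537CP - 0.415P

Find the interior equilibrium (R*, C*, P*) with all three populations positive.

R* ≈ 34.4, C* ≈ 77.3, P* ≈ 3.21

From dP/dt = 0: 0.00537C* = 0.415, so C* = 77.3.
From dR/dt = 0: 1.31(1 - R*/895) = 0.0163·77.3, giving R* = 895·(1 - 0.962) = 34.4.
From dC/dt = 0: 0.00434·34.4 - 0.0805 = 0.0214P*, so P* = 0.0687/0.0214 = 3.21.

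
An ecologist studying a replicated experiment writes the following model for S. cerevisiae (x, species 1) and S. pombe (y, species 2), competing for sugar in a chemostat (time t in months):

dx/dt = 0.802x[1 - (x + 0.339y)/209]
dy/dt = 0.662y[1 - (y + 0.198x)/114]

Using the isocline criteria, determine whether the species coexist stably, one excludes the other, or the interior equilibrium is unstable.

Compare the nullcline intercepts: K1/α12 = 209/0.339 = 617 > K2 = 114; K2/α21 = 114/0.198 = 576 > K1 = 209.
Since both inequalities hold, each species can invade when rare, so the interior equilibrium is stable.

stable coexistence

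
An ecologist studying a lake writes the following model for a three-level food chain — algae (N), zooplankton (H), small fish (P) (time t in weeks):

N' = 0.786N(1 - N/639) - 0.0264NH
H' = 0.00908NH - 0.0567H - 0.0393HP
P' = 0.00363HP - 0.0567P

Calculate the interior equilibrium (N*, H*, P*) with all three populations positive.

From dP/dt = 0: 0.00363H* = 0.0567, so H* = 15.6.
From dN/dt = 0: 0.786(1 - N*/639) = 0.0264·15.6, giving N* = 639·(1 - 0.525) = 304.
From dH/dt = 0: 0.00908·304 - 0.0567 = 0.0393P*, so P* = 2.7/0.0393 = 68.7.

N* ≈ 304, H* ≈ 15.6, P* ≈ 68.7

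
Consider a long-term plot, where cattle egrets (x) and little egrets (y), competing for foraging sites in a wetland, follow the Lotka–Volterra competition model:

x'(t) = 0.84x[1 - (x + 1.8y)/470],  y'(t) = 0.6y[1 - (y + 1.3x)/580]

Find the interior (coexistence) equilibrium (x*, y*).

x* ≈ 428, y* ≈ 23.1

Setting both brackets to zero gives the nullclines x + 1.8y = 470 and 1.3x + y = 580.
Substituting y = 580 - 1.3x into the first: x(1 - 1.8·1.3) = 470 - 1.8·580.
So x* = -574/-1.34 = 428, and then y* = 580 - 1.3·428 = 23.1.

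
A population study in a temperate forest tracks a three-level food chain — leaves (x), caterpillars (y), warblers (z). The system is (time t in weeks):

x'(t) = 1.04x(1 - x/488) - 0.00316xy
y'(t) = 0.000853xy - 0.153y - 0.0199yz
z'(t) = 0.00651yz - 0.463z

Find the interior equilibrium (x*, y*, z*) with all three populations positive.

x* ≈ 383, y* ≈ 71.1, z* ≈ 8.71

From dz/dt = 0: 0.00651y* = 0.463, so y* = 71.1.
From dx/dt = 0: 1.04(1 - x*/488) = 0.00316·71.1, giving x* = 488·(1 - 0.216) = 383.
From dy/dt = 0: 0.000853·383 - 0.153 = 0.0199z*, so z* = 0.173/0.0199 = 8.71.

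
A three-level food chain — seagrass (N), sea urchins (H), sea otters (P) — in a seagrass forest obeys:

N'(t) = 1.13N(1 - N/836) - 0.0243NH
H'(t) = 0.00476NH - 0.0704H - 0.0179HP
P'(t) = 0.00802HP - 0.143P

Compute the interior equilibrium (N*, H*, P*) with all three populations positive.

N* ≈ 515, H* ≈ 17.8, P* ≈ 133

From dP/dt = 0: 0.00802H* = 0.143, so H* = 17.8.
From dN/dt = 0: 1.13(1 - N*/836) = 0.0243·17.8, giving N* = 836·(1 - 0.383) = 515.
From dH/dt = 0: 0.00476·515 - 0.0704 = 0.0179P*, so P* = 2.38/0.0179 = 133.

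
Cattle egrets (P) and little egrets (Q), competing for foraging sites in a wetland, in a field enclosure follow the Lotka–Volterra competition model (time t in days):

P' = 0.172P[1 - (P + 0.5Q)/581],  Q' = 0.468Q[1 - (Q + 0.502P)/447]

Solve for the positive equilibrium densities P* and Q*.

Setting both brackets to zero gives the nullclines P + 0.5Q = 581 and 0.502P + Q = 447.
Substituting Q = 447 - 0.502P into the first: P(1 - 0.5·0.502) = 581 - 0.5·447.
So P* = 358/0.749 = 477, and then Q* = 447 - 0.502·477 = 207.

P* ≈ 477, Q* ≈ 207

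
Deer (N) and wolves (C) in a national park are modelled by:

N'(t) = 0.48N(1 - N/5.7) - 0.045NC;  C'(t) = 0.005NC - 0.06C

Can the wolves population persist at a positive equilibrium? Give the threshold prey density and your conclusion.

Threshold N = 12; K < 12, so no, the predator goes extinct.

The predator equation gives dC/dt > 0 only when N > 0.06/0.005 = 12.
Without the predator, N → K = 5.7. Since 5.7 < 12, the predator cannot invade.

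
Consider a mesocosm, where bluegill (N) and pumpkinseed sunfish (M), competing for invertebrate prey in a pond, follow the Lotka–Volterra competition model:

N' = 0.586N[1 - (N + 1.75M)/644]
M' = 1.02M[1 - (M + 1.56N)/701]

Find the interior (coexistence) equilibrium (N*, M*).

N* ≈ 337, M* ≈ 176

Setting both brackets to zero gives the nullclines N + 1.75M = 644 and 1.56N + M = 701.
Substituting M = 701 - 1.56N into the first: N(1 - 1.75·1.56) = 644 - 1.75·701.
So N* = -583/-1.73 = 337, and then M* = 701 - 1.56·337 = 176.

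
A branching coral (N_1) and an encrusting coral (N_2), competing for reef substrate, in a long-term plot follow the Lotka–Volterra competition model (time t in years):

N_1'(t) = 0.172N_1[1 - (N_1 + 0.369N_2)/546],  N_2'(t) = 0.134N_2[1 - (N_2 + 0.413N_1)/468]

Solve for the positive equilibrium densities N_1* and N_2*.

Setting both brackets to zero gives the nullclines N_1 + 0.369N_2 = 546 and 0.413N_1 + N_2 = 468.
Substituting N_2 = 468 - 0.413N_1 into the first: N_1(1 - 0.369·0.413) = 546 - 0.369·468.
So N_1* = 373/0.848 = 440, and then N_2* = 468 - 0.413·440 = 286.

N_1* ≈ 440, N_2* ≈ 286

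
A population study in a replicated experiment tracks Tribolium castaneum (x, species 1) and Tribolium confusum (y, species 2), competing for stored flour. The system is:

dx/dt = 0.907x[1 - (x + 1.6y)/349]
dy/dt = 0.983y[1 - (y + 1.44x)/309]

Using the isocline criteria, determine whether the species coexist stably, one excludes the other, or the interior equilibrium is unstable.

unstable coexistence (outcome depends on initial conditions)

Compare the nullcline intercepts: K1/α12 = 349/1.6 = 218 < K2 = 309; K2/α21 = 309/1.44 = 215 < K1 = 349.
Since both are reversed, neither can invade when rare; the interior point is a saddle.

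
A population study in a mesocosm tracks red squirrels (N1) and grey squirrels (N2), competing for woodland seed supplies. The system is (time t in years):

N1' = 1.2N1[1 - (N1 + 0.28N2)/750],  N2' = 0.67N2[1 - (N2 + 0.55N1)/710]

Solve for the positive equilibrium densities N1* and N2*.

Setting both brackets to zero gives the nullclines N1 + 0.28N2 = 750 and 0.55N1 + N2 = 710.
Substituting N2 = 710 - 0.55N1 into the first: N1(1 - 0.28·0.55) = 750 - 0.28·710.
So N1* = 551/0.846 = 652, and then N2* = 710 - 0.55·652 = 352.

N1* ≈ 652, N2* ≈ 352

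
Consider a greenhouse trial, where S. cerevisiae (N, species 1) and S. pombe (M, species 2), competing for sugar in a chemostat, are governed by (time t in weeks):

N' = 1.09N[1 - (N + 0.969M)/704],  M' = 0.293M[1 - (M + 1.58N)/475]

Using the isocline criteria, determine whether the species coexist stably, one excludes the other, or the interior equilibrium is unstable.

species 1 excludes species 2

Compare the nullcline intercepts: K1/α12 = 704/0.969 = 727 > K2 = 475; K2/α21 = 475/1.58 = 301 < K1 = 704.
Since the inequalities point opposite ways, species 1 can invade but species 2 cannot.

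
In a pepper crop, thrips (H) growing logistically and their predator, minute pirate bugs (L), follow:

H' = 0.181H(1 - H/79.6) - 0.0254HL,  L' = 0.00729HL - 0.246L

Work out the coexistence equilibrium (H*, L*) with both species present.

From dL/dt = 0 with L > 0: 0.00729H* = 0.246, so H* = 33.7.
Substitute into dH/dt = 0: 0.181(1 - 33.7/79.6) = 0.0254L*.
The bracket is 0.576, giving L* = 0.104/0.0254 = 4.11.

H* ≈ 33.7, L* ≈ 4.11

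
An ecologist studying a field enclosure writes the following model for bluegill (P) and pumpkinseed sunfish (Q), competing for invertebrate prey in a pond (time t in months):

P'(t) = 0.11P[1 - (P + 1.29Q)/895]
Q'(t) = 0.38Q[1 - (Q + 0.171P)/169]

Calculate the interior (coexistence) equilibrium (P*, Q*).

Setting both brackets to zero gives the nullclines P + 1.29Q = 895 and 0.171P + Q = 169.
Substituting Q = 169 - 0.171P into the first: P(1 - 1.29·0.171) = 895 - 1.29·169.
So P* = 677/0.779 = 869, and then Q* = 169 - 0.171·869 = 20.5.

P* ≈ 869, Q* ≈ 20.5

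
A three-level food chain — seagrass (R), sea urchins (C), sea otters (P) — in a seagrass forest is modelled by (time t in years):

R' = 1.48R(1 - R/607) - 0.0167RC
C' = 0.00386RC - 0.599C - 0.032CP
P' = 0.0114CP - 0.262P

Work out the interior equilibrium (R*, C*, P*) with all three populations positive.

From dP/dt = 0: 0.0114C* = 0.262, so C* = 23.
From dR/dt = 0: 1.48(1 - R*/607) = 0.0167·23, giving R* = 607·(1 - 0.259) = 450.
From dC/dt = 0: 0.00386·450 - 0.599 = 0.032P*, so P* = 1.14/0.032 = 35.5.

R* ≈ 450, C* ≈ 23, P* ≈ 35.5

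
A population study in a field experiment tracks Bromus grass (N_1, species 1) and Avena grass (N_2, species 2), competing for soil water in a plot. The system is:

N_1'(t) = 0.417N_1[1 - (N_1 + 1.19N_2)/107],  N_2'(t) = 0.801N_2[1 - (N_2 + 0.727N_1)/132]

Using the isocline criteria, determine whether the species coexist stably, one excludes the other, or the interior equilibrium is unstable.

Compare the nullcline intercepts: K1/α12 = 107/1.19 = 89.9 < K2 = 132; K2/α21 = 132/0.727 = 182 > K1 = 107.
Since the inequalities point opposite ways, species 2 can invade but species 1 cannot.

species 2 excludes species 1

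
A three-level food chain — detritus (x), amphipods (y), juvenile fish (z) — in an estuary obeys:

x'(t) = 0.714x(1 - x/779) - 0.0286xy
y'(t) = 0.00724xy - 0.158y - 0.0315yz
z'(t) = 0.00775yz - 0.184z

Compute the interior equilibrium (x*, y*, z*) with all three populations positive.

From dz/dt = 0: 0.00775y* = 0.184, so y* = 23.7.
From dx/dt = 0: 0.714(1 - x*/779) = 0.0286·23.7, giving x* = 779·(1 - 0.951) = 38.2.
From dy/dt = 0: 0.00724·38.2 - 0.158 = 0.0315z*, so z* = 0.118/0.0315 = 3.76.

x* ≈ 38.2, y* ≈ 23.7, z* ≈ 3.76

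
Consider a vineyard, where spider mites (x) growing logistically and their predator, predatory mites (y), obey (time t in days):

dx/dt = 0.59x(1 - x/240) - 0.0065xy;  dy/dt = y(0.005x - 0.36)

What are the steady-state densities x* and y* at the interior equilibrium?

x* ≈ 72, y* ≈ 63.5

From dy/dt = 0 with y > 0: 0.005x* = 0.36, so x* = 72.
Substitute into dx/dt = 0: 0.59(1 - 72/240) = 0.0065y*.
The bracket is 0.7, giving y* = 0.413/0.0065 = 63.5.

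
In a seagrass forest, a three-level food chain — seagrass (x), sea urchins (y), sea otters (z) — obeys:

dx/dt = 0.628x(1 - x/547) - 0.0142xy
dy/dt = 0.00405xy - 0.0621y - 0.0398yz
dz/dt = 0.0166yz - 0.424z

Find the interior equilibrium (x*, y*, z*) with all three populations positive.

x* ≈ 231, y* ≈ 25.5, z* ≈ 22

From dz/dt = 0: 0.0166y* = 0.424, so y* = 25.5.
From dx/dt = 0: 0.628(1 - x*/547) = 0.0142·25.5, giving x* = 547·(1 - 0.578) = 231.
From dy/dt = 0: 0.00405·231 - 0.0621 = 0.0398z*, so z* = 0.874/0.0398 = 22.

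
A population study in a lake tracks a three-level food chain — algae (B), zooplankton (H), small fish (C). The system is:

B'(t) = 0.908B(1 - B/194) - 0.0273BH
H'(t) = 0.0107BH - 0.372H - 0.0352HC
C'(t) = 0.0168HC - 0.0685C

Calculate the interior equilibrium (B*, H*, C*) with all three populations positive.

From dC/dt = 0: 0.0168H* = 0.0685, so H* = 4.08.
From dB/dt = 0: 0.908(1 - B*/194) = 0.0273·4.08, giving B* = 194·(1 - 0.123) = 170.
From dH/dt = 0: 0.0107·170 - 0.372 = 0.0352C*, so C* = 1.45/0.0352 = 41.2.

B* ≈ 170, H* ≈ 4.08, C* ≈ 41.2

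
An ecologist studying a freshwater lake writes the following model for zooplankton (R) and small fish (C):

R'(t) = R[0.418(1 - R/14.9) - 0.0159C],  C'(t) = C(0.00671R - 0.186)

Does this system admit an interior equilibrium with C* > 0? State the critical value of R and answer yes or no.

The predator equation gives dC/dt > 0 only when R > 0.186/0.00671 = 27.7.
Without the predator, R → K = 14.9. Since 14.9 < 27.7, the predator cannot invade.

Threshold R = 27.7; K < 27.7, so no, the predator goes extinct.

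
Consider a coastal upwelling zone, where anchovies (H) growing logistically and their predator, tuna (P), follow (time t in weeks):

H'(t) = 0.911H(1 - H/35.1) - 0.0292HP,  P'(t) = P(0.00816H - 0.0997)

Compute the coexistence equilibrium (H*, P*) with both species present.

H* ≈ 12.2, P* ≈ 20.3

From dP/dt = 0 with P > 0: 0.00816H* = 0.0997, so H* = 12.2.
Substitute into dH/dt = 0: 0.911(1 - 12.2/35.1) = 0.0292P*.
The bracket is 0.652, giving P* = 0.594/0.0292 = 20.3.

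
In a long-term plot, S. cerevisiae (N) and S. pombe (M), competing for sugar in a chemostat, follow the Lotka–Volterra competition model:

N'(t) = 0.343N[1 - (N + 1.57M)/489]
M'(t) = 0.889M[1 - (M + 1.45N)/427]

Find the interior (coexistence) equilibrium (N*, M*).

Setting both brackets to zero gives the nullclines N + 1.57M = 489 and 1.45N + M = 427.
Substituting M = 427 - 1.45N into the first: N(1 - 1.57·1.45) = 489 - 1.57·427.
So N* = -181/-1.28 = 142, and then M* = 427 - 1.45·142 = 221.

N* ≈ 142, M* ≈ 221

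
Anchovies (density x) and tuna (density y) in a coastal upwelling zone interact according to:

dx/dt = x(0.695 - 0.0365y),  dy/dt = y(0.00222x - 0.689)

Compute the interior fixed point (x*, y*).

x* ≈ 310, y* ≈ 19

Set dy/dt = 0 with y > 0: 0.00222x - 0.689 = 0, so x* = 0.689/0.00222 = 310.
Set dx/dt = 0 with x > 0: 0.695 - 0.0365y = 0, so y* = 0.695/0.0365 = 19.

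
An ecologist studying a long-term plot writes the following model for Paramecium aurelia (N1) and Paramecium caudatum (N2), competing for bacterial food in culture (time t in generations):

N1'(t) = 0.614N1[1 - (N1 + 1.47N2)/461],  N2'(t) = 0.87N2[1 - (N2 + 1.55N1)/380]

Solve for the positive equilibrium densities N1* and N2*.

Setting both brackets to zero gives the nullclines N1 + 1.47N2 = 461 and 1.55N1 + N2 = 380.
Substituting N2 = 380 - 1.55N1 into the first: N1(1 - 1.47·1.55) = 461 - 1.47·380.
So N1* = -97.6/-1.28 = 76.3, and then N2* = 380 - 1.55·76.3 = 262.

N1* ≈ 76.3, N2* ≈ 262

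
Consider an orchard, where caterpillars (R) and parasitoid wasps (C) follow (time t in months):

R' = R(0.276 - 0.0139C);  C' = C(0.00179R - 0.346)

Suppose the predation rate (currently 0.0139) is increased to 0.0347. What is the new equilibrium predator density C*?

C* ≈ 7.95

At the interior fixed point, setting dR/dt = 0 with R > 0 fixes C* = (prey growth rate)/(RC coefficient) — independent of the other coefficients.
With the change, C* = 0.276/0.0347 = 7.95; it falls from 19.9.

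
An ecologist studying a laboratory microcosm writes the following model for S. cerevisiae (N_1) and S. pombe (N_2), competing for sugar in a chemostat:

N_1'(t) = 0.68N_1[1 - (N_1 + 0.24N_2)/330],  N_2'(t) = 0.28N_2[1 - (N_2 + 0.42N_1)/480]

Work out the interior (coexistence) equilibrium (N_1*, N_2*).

N_1* ≈ 239, N_2* ≈ 380

Setting both brackets to zero gives the nullclines N_1 + 0.24N_2 = 330 and 0.42N_1 + N_2 = 480.
Substituting N_2 = 480 - 0.42N_1 into the first: N_1(1 - 0.24·0.42) = 330 - 0.24·480.
So N_1* = 215/0.899 = 239, and then N_2* = 480 - 0.42·239 = 380.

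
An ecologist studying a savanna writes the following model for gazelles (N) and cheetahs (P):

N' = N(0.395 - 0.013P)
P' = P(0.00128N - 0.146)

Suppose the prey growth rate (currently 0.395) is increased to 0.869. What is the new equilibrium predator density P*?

P* ≈ 66.8

At the interior fixed point, setting dN/dt = 0 with N > 0 fixes P* = (prey growth rate)/(NP coefficient) — independent of the other coefficients.
With the change, P* = 0.869/0.013 = 66.8; it rises from 30.4.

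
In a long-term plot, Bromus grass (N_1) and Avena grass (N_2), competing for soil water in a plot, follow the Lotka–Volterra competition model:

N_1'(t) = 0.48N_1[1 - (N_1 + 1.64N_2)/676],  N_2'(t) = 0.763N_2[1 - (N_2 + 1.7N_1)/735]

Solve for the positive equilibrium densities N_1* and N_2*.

Setting both brackets to zero gives the nullclines N_1 + 1.64N_2 = 676 and 1.7N_1 + N_2 = 735.
Substituting N_2 = 735 - 1.7N_1 into the first: N_1(1 - 1.64·1.7) = 676 - 1.64·735.
So N_1* = -529/-1.79 = 296, and then N_2* = 735 - 1.7·296 = 232.

N_1* ≈ 296, N_2* ≈ 232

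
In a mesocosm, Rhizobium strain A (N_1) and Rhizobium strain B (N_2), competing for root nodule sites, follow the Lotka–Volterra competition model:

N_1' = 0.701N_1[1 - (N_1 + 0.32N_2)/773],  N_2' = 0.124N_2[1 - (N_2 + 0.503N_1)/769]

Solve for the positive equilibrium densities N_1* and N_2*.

Setting both brackets to zero gives the nullclines N_1 + 0.32N_2 = 773 and 0.503N_1 + N_2 = 769.
Substituting N_2 = 769 - 0.503N_1 into the first: N_1(1 - 0.32·0.503) = 773 - 0.32·769.
So N_1* = 527/0.839 = 628, and then N_2* = 769 - 0.503·628 = 453.

N_1* ≈ 628, N_2* ≈ 453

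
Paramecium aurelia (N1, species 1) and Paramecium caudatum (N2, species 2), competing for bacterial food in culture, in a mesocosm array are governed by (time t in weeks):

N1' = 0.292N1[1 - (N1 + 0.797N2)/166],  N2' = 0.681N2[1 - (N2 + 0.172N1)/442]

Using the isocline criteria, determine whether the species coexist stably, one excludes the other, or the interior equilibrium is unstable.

Compare the nullcline intercepts: K1/α12 = 166/0.797 = 208 < K2 = 442; K2/α21 = 442/0.172 = 2570 > K1 = 166.
Since the inequalities point opposite ways, species 2 can invade but species 1 cannot.

species 2 excludes species 1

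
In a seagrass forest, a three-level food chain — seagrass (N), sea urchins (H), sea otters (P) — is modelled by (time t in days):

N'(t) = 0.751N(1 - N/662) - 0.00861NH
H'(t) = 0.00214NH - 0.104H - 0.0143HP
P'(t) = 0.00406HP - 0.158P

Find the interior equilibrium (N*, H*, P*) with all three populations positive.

From dP/dt = 0: 0.00406H* = 0.158, so H* = 38.9.
From dN/dt = 0: 0.751(1 - N*/662) = 0.00861·38.9, giving N* = 662·(1 - 0.446) = 367.
From dH/dt = 0: 0.00214·367 - 0.104 = 0.0143P*, so P* = 0.681/0.0143 = 47.6.

N* ≈ 367, H* ≈ 38.9, P* ≈ 47.6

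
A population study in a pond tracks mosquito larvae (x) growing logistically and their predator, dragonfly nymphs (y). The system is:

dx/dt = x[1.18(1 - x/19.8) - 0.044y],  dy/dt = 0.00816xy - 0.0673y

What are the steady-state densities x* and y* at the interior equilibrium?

From dy/dt = 0 with y > 0: 0.00816x* = 0.0673, so x* = 8.25.
Substitute into dx/dt = 0: 1.18(1 - 8.25/19.8) = 0.044y*.
The bracket is 0.583, giving y* = 0.688/0.044 = 15.6.

x* ≈ 8.25, y* ≈ 15.6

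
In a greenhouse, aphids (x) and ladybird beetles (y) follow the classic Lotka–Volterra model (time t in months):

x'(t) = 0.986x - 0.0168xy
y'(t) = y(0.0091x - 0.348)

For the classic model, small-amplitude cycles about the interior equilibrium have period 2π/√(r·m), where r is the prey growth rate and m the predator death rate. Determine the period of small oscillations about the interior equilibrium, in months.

Here r = 0.986 and m = 0.348, so r·m = 0.343.
ω = √0.343 = 0.586 per month, hence T = 2π/ω ≈ 10.7 months.

T ≈ 10.7 months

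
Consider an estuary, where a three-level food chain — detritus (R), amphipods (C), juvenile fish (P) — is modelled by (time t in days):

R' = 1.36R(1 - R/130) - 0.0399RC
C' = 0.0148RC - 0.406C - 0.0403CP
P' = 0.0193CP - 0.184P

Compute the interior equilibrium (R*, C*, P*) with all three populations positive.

R* ≈ 93.6, C* ≈ 9.53, P* ≈ 24.3

From dP/dt = 0: 0.0193C* = 0.184, so C* = 9.53.
From dR/dt = 0: 1.36(1 - R*/130) = 0.0399·9.53, giving R* = 130·(1 - 0.28) = 93.6.
From dC/dt = 0: 0.0148·93.6 - 0.406 = 0.0403P*, so P* = 0.98/0.0403 = 24.3.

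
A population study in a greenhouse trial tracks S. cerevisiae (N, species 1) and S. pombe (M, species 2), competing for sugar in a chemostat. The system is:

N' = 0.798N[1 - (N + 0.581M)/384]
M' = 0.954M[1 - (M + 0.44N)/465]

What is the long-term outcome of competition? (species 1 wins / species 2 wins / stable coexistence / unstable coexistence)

stable coexistence

Compare the nullcline intercepts: K1/α12 = 384/0.581 = 661 > K2 = 465; K2/α21 = 465/0.44 = 1060 > K1 = 384.
Since both inequalities hold, each species can invade when rare, so the interior equilibrium is stable.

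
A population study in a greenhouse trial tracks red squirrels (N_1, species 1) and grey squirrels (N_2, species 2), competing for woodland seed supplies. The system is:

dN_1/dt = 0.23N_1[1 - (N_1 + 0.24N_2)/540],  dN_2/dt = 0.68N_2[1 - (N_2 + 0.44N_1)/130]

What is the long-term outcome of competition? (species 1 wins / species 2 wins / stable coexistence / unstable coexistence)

Compare the nullcline intercepts: K1/α12 = 540/0.24 = 2250 > K2 = 130; K2/α21 = 130/0.44 = 295 < K1 = 540.
Since the inequalities point opposite ways, species 1 can invade but species 2 cannot.

species 1 excludes species 2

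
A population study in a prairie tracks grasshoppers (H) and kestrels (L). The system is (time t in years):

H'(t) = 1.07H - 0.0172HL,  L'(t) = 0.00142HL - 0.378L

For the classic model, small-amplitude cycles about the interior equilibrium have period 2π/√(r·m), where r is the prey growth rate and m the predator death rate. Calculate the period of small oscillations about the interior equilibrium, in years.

Here r = 1.07 and m = 0.378, so r·m = 0.404.
ω = √0.404 = 0.636 per year, hence T = 2π/ω ≈ 9.88 years.

T ≈ 9.88 years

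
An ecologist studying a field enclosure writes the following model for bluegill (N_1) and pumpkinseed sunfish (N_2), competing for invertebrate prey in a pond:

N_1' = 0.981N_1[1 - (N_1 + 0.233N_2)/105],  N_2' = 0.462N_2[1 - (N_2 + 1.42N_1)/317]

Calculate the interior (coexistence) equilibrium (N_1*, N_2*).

Setting both brackets to zero gives the nullclines N_1 + 0.233N_2 = 105 and 1.42N_1 + N_2 = 317.
Substituting N_2 = 317 - 1.42N_1 into the first: N_1(1 - 0.233·1.42) = 105 - 0.233·317.
So N_1* = 31.1/0.669 = 46.5, and then N_2* = 317 - 1.42·46.5 = 251.

N_1* ≈ 46.5, N_2* ≈ 251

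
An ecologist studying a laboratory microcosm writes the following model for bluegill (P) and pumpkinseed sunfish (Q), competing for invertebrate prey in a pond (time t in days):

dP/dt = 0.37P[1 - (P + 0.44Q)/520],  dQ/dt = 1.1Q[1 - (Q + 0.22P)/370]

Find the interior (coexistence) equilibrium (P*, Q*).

Setting both brackets to zero gives the nullclines P + 0.44Q = 520 and 0.22P + Q = 370.
Substituting Q = 370 - 0.22P into the first: P(1 - 0.44·0.22) = 520 - 0.44·370.
So P* = 357/0.903 = 395, and then Q* = 370 - 0.22·395 = 283.

P* ≈ 395, Q* ≈ 283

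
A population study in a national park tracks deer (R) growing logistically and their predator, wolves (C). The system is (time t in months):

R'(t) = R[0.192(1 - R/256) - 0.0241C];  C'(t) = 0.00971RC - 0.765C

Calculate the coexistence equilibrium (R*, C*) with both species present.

R* ≈ 78.8, C* ≈ 5.51

From dC/dt = 0 with C > 0: 0.00971R* = 0.765, so R* = 78.8.
Substitute into dR/dt = 0: 0.192(1 - 78.8/256) = 0.0241C*.
The bracket is 0.692, giving C* = 0.133/0.0241 = 5.51.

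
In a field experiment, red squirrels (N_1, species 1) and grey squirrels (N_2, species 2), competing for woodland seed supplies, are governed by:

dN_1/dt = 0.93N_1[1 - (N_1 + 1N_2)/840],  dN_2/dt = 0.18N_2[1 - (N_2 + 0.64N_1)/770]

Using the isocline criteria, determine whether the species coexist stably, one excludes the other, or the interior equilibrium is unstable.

Compare the nullcline intercepts: K1/α12 = 840/1 = 840 > K2 = 770; K2/α21 = 770/0.64 = 1200 > K1 = 840.
Since both inequalities hold, each species can invade when rare, so the interior equilibrium is stable.

stable coexistence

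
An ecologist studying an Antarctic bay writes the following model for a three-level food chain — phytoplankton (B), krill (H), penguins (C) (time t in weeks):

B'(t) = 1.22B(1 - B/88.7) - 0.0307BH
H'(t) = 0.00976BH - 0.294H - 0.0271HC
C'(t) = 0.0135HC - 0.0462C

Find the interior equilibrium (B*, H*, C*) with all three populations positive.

B* ≈ 81.1, H* ≈ 3.42, C* ≈ 18.3

From dC/dt = 0: 0.0135H* = 0.0462, so H* = 3.42.
From dB/dt = 0: 1.22(1 - B*/88.7) = 0.0307·3.42, giving B* = 88.7·(1 - 0.0861) = 81.1.
From dH/dt = 0: 0.00976·81.1 - 0.294 = 0.0271C*, so C* = 0.497/0.0271 = 18.3.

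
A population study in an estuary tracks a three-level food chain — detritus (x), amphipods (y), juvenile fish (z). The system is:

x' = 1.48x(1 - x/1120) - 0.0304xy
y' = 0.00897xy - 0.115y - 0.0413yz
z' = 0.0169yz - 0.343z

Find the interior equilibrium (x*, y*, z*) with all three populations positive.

From dz/dt = 0: 0.0169y* = 0.343, so y* = 20.3.
From dx/dt = 0: 1.48(1 - x*/1120) = 0.0304·20.3, giving x* = 1120·(1 - 0.417) = 653.
From dy/dt = 0: 0.00897·653 - 0.115 = 0.0413z*, so z* = 5.74/0.0413 = 139.

x* ≈ 653, y* ≈ 20.3, z* ≈ 139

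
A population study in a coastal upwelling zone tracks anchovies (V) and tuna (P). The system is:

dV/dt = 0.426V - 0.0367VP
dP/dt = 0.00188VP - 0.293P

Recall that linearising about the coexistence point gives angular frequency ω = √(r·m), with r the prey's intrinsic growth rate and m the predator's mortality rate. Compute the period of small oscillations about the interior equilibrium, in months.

Here r = 0.426 and m = 0.293, so r·m = 0.125.
ω = √0.125 = 0.353 per month, hence T = 2π/ω ≈ 17.8 months.

T ≈ 17.8 months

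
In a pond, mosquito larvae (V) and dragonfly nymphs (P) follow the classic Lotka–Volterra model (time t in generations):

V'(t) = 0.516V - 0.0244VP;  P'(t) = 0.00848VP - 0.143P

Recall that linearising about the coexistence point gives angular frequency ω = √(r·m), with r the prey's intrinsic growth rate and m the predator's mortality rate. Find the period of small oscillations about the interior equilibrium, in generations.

Here r = 0.516 and m = 0.143, so r·m = 0.0738.
ω = √0.0738 = 0.272 per generation, hence T = 2π/ω ≈ 23.1 generations.

T ≈ 23.1 generations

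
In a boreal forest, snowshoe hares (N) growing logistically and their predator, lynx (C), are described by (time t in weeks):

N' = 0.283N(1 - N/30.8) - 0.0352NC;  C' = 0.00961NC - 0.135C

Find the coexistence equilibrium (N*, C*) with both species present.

N* ≈ 14, C* ≈ 4.37

From dC/dt = 0 with C > 0: 0.00961N* = 0.135, so N* = 14.
Substitute into dN/dt = 0: 0.283(1 - 14/30.8) = 0.0352C*.
The bracket is 0.544, giving C* = 0.154/0.0352 = 4.37.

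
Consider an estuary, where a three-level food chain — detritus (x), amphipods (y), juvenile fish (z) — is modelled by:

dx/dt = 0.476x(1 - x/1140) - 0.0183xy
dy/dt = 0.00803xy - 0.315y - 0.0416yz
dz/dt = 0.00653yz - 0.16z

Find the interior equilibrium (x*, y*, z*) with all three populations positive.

From dz/dt = 0: 0.00653y* = 0.16, so y* = 24.5.
From dx/dt = 0: 0.476(1 - x*/1140) = 0.0183·24.5, giving x* = 1140·(1 - 0.942) = 66.1.
From dy/dt = 0: 0.00803·66.1 - 0.315 = 0.0416z*, so z* = 0.216/0.0416 = 5.19.

x* ≈ 66.1, y* ≈ 24.5, z* ≈ 5.19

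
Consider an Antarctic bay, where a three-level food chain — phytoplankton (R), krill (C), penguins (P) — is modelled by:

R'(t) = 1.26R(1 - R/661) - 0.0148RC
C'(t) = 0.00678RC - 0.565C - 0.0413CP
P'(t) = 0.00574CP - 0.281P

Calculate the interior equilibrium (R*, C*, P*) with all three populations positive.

From dP/dt = 0: 0.00574C* = 0.281, so C* = 49.
From dR/dt = 0: 1.26(1 - R*/661) = 0.0148·49, giving R* = 661·(1 - 0.575) = 281.
From dC/dt = 0: 0.00678·281 - 0.565 = 0.0413P*, so P* = 1.34/0.0413 = 32.4.

R* ≈ 281, C* ≈ 49, P* ≈ 32.4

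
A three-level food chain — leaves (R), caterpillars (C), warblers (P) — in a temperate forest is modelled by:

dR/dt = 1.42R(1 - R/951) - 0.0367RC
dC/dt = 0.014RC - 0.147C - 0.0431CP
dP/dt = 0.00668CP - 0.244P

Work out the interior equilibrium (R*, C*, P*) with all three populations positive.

From dP/dt = 0: 0.00668C* = 0.244, so C* = 36.5.
From dR/dt = 0: 1.42(1 - R*/951) = 0.0367·36.5, giving R* = 951·(1 - 0.944) = 53.2.
From dC/dt = 0: 0.014·53.2 - 0.147 = 0.0431P*, so P* = 0.598/0.0431 = 13.9.

R* ≈ 53.2, C* ≈ 36.5, P* ≈ 13.9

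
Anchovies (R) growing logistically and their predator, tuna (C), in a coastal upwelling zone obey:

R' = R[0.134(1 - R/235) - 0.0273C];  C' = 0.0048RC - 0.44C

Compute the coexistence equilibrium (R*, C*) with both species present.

From dC/dt = 0 with C > 0: 0.0048R* = 0.44, so R* = 91.7.
Substitute into dR/dt = 0: 0.134(1 - 91.7/235) = 0.0273C*.
The bracket is 0.61, giving C* = 0.0817/0.0273 = 2.99.

R* ≈ 91.7, C* ≈ 2.99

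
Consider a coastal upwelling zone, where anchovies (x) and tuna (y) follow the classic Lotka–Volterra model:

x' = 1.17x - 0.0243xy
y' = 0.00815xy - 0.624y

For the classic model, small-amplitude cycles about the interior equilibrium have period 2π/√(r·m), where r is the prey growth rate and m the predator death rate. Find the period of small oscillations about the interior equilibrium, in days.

Here r = 1.17 and m = 0.624, so r·m = 0.73.
ω = √0.73 = 0.854 per day, hence T = 2π/ω ≈ 7.35 days.

T ≈ 7.35 days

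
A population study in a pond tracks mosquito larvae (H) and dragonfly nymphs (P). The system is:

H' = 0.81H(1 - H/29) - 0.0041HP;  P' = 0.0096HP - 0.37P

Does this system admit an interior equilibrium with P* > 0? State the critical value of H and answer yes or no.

Threshold H = 38.5; K < 38.5, so no, the predator goes extinct.

The predator equation gives dP/dt > 0 only when H > 0.37/0.0096 = 38.5.
Without the predator, H → K = 29. Since 29 < 38.5, the predator cannot invade.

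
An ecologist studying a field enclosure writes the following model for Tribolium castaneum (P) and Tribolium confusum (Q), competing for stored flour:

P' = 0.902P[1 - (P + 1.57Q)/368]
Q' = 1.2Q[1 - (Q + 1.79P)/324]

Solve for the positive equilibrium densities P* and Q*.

Setting both brackets to zero gives the nullclines P + 1.57Q = 368 and 1.79P + Q = 324.
Substituting Q = 324 - 1.79P into the first: P(1 - 1.57·1.79) = 368 - 1.57·324.
So P* = -141/-1.81 = 77.7, and then Q* = 324 - 1.79·77.7 = 185.

P* ≈ 77.7, Q* ≈ 185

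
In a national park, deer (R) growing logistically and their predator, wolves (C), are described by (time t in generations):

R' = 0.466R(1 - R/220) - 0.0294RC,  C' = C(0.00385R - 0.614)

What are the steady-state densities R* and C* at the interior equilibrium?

R* ≈ 159, C* ≈ 4.36

From dC/dt = 0 with C > 0: 0.00385R* = 0.614, so R* = 159.
Substitute into dR/dt = 0: 0.466(1 - 159/220) = 0.0294C*.
The bracket is 0.275, giving C* = 0.128/0.0294 = 4.36.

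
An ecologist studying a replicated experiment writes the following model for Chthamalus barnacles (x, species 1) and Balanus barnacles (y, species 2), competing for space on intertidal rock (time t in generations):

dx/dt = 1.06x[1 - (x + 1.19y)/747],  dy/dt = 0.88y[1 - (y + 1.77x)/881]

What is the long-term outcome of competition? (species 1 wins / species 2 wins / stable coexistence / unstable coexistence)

Compare the nullcline intercepts: K1/α12 = 747/1.19 = 628 < K2 = 881; K2/α21 = 881/1.77 = 498 < K1 = 747.
Since both are reversed, neither can invade when rare; the interior point is a saddle.

unstable coexistence (outcome depends on initial conditions)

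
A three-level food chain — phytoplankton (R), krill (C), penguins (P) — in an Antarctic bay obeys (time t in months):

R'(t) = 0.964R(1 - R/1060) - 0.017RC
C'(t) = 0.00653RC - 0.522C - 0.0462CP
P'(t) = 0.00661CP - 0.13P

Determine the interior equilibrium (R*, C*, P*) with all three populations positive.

R* ≈ 692, C* ≈ 19.7, P* ≈ 86.6

From dP/dt = 0: 0.00661C* = 0.13, so C* = 19.7.
From dR/dt = 0: 0.964(1 - R*/1060) = 0.017·19.7, giving R* = 1060·(1 - 0.347) = 692.
From dC/dt = 0: 0.00653·692 - 0.522 = 0.0462P*, so P* = 4/0.0462 = 86.6.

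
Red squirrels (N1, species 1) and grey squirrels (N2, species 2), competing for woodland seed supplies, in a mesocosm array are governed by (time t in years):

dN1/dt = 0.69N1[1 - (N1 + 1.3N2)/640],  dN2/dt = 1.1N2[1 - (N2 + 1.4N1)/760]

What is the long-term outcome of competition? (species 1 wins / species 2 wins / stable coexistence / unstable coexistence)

Compare the nullcline intercepts: K1/α12 = 640/1.3 = 492 < K2 = 760; K2/α21 = 760/1.4 = 543 < K1 = 640.
Since both are reversed, neither can invade when rare; the interior point is a saddle.

unstable coexistence (outcome depends on initial conditions)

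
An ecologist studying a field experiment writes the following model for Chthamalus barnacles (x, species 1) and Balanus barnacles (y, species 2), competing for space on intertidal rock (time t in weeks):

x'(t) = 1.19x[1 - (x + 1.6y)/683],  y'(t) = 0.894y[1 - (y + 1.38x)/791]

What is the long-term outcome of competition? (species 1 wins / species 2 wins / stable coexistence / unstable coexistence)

Compare the nullcline intercepts: K1/α12 = 683/1.6 = 427 < K2 = 791; K2/α21 = 791/1.38 = 573 < K1 = 683.
Since both are reversed, neither can invade when rare; the interior point is a saddle.

unstable coexistence (outcome depends on initial conditions)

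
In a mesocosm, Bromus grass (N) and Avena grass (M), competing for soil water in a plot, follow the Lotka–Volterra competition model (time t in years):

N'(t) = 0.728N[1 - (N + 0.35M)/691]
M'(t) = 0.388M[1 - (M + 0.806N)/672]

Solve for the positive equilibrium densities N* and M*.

N* ≈ 635, M* ≈ 160

Setting both brackets to zero gives the nullclines N + 0.35M = 691 and 0.806N + M = 672.
Substituting M = 672 - 0.806N into the first: N(1 - 0.35·0.806) = 691 - 0.35·672.
So N* = 456/0.718 = 635, and then M* = 672 - 0.806·635 = 160.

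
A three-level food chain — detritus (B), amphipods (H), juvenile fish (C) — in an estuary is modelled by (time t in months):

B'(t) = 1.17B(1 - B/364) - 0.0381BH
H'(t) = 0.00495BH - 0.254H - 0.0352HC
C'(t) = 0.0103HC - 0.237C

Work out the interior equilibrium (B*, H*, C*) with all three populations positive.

From dC/dt = 0: 0.0103H* = 0.237, so H* = 23.
From dB/dt = 0: 1.17(1 - B*/364) = 0.0381·23, giving B* = 364·(1 - 0.749) = 91.3.
From dH/dt = 0: 0.00495·91.3 - 0.254 = 0.0352C*, so C* = 0.198/0.0352 = 5.62.

B* ≈ 91.3, H* ≈ 23, C* ≈ 5.62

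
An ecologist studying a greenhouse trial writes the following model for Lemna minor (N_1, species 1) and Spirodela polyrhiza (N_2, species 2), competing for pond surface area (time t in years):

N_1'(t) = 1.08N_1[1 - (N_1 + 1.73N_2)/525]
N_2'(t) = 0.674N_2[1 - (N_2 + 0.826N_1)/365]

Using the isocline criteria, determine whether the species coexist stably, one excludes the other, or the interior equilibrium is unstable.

unstable coexistence (outcome depends on initial conditions)

Compare the nullcline intercepts: K1/α12 = 525/1.73 = 303 < K2 = 365; K2/α21 = 365/0.826 = 442 < K1 = 525.
Since both are reversed, neither can invade when rare; the interior point is a saddle.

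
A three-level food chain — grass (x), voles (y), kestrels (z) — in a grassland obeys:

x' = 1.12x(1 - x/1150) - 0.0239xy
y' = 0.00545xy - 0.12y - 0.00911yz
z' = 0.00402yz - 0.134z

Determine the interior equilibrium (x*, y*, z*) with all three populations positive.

From dz/dt = 0: 0.00402y* = 0.134, so y* = 33.3.
From dx/dt = 0: 1.12(1 - x*/1150) = 0.0239·33.3, giving x* = 1150·(1 - 0.711) = 332.
From dy/dt = 0: 0.00545·332 - 0.12 = 0.00911z*, so z* = 1.69/0.00911 = 185.

x* ≈ 332, y* ≈ 33.3, z* ≈ 185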